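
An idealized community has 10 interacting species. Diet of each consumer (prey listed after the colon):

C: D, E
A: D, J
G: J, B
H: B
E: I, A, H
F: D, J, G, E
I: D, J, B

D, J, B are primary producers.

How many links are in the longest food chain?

One longest chain: D → I → E → C.
It has 4 species and 3 links.

3 links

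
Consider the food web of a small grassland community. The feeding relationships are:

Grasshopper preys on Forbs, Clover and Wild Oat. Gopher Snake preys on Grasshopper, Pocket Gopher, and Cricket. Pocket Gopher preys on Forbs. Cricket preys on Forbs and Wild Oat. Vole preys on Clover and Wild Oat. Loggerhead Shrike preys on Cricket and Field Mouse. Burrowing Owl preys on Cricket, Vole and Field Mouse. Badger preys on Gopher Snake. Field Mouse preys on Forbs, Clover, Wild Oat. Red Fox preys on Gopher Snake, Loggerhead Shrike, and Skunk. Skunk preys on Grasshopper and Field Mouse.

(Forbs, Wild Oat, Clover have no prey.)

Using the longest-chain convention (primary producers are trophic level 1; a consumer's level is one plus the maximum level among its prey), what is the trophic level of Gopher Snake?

Trophic level 3

Forbs is a producer → level 1.
Cricket eats Forbs (level 1); other prey at levels: Wild Oat 1 → level 2.
Gopher Snake eats Cricket (level 2); other prey at levels: Pocket Gopher 2, Grasshopper 2 → level 3.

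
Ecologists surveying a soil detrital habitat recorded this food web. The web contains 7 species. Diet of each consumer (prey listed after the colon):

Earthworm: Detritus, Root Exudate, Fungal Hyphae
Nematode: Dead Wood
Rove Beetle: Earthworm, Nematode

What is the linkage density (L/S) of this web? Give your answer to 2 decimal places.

There are L = 6 links among S = 7 species.
L/S = 6/7 = 0.8571 ≈ 0.86.

L/S = 0.86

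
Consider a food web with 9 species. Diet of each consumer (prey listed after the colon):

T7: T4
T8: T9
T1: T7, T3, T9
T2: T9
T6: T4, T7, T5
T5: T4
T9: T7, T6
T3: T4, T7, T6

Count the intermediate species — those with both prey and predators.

5

Intermediate species (has both prey and predators): T7, T5, T6, T3, T9.
Count: 5.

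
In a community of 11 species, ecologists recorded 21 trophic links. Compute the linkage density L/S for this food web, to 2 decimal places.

L/S = 1.91

There are L = 21 links among S = 11 species.
L/S = 21/11 = 1.9091 ≈ 1.91.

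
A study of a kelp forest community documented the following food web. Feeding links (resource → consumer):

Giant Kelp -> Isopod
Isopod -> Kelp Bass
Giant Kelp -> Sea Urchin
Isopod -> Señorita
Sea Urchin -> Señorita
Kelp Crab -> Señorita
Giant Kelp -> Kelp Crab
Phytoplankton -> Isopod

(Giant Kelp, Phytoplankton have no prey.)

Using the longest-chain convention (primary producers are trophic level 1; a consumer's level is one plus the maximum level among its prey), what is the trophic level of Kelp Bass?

Giant Kelp is a producer → level 1.
Isopod eats Giant Kelp (level 1); other prey at levels: Phytoplankton 1 → level 2.
Kelp Bass eats Isopod → level 3.

Trophic level 3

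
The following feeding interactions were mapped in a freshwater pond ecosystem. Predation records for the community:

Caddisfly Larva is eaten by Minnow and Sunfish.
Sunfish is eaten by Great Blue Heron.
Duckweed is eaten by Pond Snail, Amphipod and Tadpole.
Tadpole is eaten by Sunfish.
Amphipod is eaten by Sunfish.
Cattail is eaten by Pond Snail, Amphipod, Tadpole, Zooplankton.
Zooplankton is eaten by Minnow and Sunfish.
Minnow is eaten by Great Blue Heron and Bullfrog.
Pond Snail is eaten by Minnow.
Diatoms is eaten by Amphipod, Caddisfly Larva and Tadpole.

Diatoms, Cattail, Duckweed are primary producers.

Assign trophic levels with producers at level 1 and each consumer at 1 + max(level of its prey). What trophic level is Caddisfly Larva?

Trophic level 2

Diatoms is a producer → level 1.
Caddisfly Larva eats Diatoms → level 2.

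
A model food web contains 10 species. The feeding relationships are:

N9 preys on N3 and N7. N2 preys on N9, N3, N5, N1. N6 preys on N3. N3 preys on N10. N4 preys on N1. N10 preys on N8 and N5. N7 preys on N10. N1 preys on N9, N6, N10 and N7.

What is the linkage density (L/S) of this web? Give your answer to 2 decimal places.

L/S = 1.60

There are L = 16 links among S = 10 species.
L/S = 16/10 = 1.6000 ≈ 1.60.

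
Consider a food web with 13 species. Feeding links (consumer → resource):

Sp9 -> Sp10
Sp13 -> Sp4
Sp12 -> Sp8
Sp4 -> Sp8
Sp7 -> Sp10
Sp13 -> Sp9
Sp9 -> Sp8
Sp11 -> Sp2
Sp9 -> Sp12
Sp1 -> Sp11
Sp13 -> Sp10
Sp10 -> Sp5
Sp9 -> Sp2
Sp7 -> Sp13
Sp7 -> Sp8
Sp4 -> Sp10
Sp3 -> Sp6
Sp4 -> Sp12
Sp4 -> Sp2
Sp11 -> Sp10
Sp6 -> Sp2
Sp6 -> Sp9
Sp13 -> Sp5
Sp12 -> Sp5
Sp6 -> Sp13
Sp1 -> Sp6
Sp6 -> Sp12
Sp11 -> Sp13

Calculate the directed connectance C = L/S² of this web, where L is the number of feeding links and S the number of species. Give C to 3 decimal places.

C = 0.166

The web has S = 13 species and L = 28 feeding links.
C = L / S² = 28 / 169 = 0.1657 ≈ 0.166.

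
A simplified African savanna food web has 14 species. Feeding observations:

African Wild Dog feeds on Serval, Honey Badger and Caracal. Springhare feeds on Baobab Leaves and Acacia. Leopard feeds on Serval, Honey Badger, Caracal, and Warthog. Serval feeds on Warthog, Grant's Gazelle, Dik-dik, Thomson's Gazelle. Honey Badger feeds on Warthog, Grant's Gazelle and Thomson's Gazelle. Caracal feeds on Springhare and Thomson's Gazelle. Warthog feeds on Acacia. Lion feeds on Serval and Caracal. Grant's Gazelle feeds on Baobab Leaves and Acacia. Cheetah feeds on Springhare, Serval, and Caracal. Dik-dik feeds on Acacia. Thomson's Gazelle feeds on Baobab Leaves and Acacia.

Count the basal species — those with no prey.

2

Basal species (no prey listed): Baobab Leaves, Acacia.
Count: 2.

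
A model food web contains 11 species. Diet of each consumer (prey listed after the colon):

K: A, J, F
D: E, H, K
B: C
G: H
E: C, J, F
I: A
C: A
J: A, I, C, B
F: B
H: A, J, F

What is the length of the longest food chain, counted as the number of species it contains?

6 species

One longest chain: A → C → B → J → K → D.
It has 6 species and 5 links.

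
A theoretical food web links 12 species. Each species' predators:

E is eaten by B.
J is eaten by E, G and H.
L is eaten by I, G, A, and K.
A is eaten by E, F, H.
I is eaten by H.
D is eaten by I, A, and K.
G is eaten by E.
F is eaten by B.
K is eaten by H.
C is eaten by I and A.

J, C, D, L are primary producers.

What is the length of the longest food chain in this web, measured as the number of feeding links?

3 links

One longest chain: J → G → E → B.
It has 4 species and 3 links.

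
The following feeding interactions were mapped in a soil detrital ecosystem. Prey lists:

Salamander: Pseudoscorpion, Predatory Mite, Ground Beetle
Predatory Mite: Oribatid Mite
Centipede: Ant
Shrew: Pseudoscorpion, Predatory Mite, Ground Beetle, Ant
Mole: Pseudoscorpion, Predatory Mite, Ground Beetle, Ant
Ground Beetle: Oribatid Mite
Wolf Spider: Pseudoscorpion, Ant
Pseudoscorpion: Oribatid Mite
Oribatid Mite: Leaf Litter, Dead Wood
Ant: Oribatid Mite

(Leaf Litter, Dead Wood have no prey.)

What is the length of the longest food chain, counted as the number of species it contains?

One longest chain: Leaf Litter → Oribatid Mite → Pseudoscorpion → Mole.
It has 4 species and 3 links.

4 species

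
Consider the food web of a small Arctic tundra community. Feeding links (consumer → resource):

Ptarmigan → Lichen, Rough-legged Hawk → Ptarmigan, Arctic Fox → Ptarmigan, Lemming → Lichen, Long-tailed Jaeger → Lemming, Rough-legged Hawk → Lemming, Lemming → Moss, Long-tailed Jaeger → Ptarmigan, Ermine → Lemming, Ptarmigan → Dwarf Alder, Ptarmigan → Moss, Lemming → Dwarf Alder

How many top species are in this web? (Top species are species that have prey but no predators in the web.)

Top species (has prey, but nothing eats it): Rough-legged Hawk, Ermine, Arctic Fox, Long-tailed Jaeger.
Count: 4.

4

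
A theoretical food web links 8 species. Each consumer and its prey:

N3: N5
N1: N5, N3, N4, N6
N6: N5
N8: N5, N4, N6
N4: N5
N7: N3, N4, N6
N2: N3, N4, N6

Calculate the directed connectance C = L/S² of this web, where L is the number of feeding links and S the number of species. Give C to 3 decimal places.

C = 0.250

The web has S = 8 species and L = 16 feeding links.
C = L / S² = 16 / 64 = 0.2500 ≈ 0.250.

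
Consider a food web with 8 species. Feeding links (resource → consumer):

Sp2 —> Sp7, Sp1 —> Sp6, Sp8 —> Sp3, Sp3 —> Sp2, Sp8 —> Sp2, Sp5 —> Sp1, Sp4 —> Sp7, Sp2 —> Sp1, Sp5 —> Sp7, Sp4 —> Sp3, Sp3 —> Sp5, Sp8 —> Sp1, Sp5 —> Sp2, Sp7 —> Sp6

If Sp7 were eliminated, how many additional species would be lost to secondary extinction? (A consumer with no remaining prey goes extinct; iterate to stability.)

Remove Sp7.
Every predator of it retains at least one other prey: Sp6 still has Sp1.
No consumer loses all prey, so no secondary extinctions occur.

0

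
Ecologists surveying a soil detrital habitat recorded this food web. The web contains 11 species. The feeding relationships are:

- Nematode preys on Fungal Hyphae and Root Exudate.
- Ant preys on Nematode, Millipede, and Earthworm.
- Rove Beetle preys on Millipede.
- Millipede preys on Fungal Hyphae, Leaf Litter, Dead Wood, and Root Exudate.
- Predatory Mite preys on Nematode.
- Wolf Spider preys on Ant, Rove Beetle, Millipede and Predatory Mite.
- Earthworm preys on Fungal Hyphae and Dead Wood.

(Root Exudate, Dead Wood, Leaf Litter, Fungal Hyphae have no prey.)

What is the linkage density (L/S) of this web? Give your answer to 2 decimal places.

There are L = 17 links among S = 11 species.
L/S = 17/11 = 1.5455 ≈ 1.55.

L/S = 1.55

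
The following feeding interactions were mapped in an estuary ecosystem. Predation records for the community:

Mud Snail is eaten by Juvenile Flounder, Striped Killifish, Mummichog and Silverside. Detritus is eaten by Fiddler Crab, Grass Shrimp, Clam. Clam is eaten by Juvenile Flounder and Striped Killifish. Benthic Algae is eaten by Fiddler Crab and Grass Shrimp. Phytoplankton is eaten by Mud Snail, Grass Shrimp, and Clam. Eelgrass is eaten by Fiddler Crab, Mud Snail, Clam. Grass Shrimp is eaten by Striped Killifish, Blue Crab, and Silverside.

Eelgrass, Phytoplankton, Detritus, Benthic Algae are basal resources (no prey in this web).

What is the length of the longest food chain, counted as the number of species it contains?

One longest chain: Eelgrass → Mud Snail → Mummichog.
It has 3 species and 2 links.

3 species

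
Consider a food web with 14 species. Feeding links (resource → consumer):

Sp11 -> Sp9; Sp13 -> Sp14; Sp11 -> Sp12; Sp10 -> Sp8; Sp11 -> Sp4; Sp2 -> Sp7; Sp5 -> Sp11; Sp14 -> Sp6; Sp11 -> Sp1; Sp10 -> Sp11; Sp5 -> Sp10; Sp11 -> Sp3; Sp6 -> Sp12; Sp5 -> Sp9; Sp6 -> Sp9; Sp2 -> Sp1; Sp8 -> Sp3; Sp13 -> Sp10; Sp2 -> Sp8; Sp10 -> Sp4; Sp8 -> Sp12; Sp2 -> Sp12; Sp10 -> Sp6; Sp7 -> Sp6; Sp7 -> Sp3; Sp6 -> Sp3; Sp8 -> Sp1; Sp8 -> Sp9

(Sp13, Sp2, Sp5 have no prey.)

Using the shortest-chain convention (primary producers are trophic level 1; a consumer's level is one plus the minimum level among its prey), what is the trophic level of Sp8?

Sp2 is a producer → level 1.
Sp8 eats Sp2 → level 2.

Trophic level 2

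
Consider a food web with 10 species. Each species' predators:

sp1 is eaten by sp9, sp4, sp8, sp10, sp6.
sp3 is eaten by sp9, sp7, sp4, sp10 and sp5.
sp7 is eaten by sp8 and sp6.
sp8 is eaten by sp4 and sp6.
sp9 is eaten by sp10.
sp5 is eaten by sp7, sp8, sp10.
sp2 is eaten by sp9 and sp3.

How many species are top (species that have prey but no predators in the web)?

Top species (has prey, but nothing eats it): sp10, sp4, sp6.
Count: 3.

3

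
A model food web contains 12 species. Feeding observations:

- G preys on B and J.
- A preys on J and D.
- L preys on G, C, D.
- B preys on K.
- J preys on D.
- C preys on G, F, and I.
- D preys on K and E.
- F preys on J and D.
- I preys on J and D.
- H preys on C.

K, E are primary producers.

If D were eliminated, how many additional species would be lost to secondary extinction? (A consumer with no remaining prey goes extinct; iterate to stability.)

4

Remove D.
Round 1: J (all prey gone) → extinct.
Round 2: F (all prey gone), A (all prey gone), I (all prey gone) → extinct.
No further losses. Total secondary extinctions: 4.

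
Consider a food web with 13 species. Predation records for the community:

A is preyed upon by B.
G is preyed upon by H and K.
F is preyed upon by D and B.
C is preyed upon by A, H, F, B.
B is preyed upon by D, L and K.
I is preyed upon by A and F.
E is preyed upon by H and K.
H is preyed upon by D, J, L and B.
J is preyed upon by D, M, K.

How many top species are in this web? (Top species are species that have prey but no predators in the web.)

4

Top species (has prey, but nothing eats it): D, K, M, L.
Count: 4.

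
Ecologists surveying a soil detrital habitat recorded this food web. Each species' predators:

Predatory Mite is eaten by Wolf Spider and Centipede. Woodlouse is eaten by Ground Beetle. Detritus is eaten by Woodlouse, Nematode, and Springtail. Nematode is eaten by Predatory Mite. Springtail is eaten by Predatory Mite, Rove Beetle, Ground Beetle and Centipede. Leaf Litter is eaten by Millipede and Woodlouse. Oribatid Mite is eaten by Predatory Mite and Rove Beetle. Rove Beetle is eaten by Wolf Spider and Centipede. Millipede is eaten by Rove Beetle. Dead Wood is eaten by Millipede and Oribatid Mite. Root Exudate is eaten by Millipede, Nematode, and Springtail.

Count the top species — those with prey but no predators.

3

Top species (has prey, but nothing eats it): Ground Beetle, Centipede, Wolf Spider.
Count: 3.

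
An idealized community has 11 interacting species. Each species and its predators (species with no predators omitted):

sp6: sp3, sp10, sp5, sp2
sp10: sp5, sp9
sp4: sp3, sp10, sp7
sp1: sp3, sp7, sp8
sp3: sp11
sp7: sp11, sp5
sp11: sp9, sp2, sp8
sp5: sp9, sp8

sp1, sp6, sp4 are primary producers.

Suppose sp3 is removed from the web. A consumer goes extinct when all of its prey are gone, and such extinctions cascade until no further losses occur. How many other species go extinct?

0

Remove sp3.
Every predator of it retains at least one other prey: sp11 still has sp7.
No consumer loses all prey, so no secondary extinctions occur.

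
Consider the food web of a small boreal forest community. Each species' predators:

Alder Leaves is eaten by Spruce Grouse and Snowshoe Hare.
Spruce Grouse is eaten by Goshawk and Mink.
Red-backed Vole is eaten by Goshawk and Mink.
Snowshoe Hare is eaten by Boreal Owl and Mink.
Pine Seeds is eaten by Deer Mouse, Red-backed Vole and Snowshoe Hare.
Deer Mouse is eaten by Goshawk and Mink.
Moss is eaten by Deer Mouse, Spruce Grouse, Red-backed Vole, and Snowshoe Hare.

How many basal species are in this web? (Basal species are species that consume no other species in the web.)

3

Basal species (no prey listed): Moss, Pine Seeds, Alder Leaves.
Count: 3.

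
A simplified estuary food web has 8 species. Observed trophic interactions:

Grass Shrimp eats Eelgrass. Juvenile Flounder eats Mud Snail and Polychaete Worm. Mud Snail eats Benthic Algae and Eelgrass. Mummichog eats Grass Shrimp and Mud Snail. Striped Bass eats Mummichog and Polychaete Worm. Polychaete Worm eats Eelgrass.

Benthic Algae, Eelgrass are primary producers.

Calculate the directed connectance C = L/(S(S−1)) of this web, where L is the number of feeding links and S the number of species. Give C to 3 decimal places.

C = 0.179

The web has S = 8 species and L = 10 feeding links.
C = L / (S(S−1)) = 10 / 56 = 0.1786 ≈ 0.179.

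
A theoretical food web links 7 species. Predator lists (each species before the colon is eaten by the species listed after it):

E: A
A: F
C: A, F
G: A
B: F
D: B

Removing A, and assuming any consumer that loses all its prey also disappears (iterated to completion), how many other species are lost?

0

Remove A.
Every predator of it retains at least one other prey: F still has C, B.
No consumer loses all prey, so no secondary extinctions occur.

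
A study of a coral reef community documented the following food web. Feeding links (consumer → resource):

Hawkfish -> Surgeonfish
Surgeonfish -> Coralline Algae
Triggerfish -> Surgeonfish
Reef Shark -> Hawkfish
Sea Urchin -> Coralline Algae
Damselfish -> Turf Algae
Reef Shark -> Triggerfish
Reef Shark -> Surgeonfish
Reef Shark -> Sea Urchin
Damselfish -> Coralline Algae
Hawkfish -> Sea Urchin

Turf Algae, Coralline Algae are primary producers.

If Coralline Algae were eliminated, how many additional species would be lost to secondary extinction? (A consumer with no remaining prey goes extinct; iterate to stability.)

5

Remove Coralline Algae.
Round 1: Sea Urchin (all prey gone), Surgeonfish (all prey gone) → extinct.
Round 2: Hawkfish (all prey gone), Triggerfish (all prey gone) → extinct.
Round 3: Reef Shark (all prey gone) → extinct.
No further losses. Total secondary extinctions: 5.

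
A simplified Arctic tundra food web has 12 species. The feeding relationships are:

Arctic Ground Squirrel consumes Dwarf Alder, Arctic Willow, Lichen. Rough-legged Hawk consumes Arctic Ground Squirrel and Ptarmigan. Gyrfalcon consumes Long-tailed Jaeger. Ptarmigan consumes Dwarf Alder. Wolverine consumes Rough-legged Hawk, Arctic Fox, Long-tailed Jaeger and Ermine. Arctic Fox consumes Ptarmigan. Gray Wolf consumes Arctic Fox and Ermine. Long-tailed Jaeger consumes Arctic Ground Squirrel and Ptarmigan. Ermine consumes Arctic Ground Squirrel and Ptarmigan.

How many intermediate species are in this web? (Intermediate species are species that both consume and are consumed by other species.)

Intermediate species (has both prey and predators): Arctic Ground Squirrel, Ptarmigan, Ermine, Arctic Fox, Rough-legged Hawk, Long-tailed Jaeger.
Count: 6.

6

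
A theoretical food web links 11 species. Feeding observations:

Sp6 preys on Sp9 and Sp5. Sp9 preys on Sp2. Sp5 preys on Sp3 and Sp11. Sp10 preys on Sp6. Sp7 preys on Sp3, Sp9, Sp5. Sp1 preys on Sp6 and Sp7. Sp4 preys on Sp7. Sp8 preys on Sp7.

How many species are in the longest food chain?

4 species

One longest chain: Sp3 → Sp5 → Sp6 → Sp10.
It has 4 species and 3 links.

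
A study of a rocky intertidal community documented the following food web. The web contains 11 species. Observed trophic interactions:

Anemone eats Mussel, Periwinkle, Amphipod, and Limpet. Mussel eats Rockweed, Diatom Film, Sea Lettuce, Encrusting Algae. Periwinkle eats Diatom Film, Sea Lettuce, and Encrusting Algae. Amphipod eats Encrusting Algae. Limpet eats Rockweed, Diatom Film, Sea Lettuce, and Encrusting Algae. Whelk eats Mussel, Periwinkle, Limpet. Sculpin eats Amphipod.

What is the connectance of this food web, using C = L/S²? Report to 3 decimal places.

The web has S = 11 species and L = 20 feeding links.
C = L / S² = 20 / 121 = 0.1653 ≈ 0.165.

C = 0.165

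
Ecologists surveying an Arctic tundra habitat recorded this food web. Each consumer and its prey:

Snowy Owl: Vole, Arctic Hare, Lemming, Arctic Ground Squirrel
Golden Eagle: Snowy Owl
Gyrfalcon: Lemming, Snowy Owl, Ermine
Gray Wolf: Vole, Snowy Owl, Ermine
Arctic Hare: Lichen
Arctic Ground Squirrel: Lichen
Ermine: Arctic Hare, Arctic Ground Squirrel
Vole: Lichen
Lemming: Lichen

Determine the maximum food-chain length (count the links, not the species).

3 links

One longest chain: Lichen → Vole → Snowy Owl → Golden Eagle.
It has 4 species and 3 links.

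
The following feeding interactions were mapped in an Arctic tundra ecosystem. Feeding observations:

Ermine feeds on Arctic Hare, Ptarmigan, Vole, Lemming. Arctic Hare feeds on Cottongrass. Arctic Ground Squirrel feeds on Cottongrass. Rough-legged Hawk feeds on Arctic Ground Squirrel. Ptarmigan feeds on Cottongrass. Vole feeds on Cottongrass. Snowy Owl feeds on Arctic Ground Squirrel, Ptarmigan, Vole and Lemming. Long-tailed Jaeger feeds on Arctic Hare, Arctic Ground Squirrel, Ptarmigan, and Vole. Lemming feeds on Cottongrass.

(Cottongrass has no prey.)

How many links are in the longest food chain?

2 links

One longest chain: Cottongrass → Lemming → Snowy Owl.
It has 3 species and 2 links.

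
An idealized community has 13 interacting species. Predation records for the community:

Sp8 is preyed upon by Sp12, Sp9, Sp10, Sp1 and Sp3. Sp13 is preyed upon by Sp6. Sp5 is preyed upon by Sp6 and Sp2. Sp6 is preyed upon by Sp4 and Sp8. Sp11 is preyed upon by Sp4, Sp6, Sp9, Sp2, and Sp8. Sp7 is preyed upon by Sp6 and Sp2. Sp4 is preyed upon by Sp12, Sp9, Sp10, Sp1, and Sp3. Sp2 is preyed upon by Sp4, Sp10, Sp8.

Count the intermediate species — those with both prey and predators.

4

Intermediate species (has both prey and predators): Sp2, Sp6, Sp4, Sp8.
Count: 4.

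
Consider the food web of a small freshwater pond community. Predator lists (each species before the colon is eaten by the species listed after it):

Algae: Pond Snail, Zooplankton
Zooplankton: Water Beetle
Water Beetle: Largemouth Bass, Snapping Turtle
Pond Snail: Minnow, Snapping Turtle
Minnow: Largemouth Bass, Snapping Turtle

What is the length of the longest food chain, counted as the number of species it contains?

One longest chain: Algae → Zooplankton → Water Beetle → Largemouth Bass.
It has 4 species and 3 links.

4 species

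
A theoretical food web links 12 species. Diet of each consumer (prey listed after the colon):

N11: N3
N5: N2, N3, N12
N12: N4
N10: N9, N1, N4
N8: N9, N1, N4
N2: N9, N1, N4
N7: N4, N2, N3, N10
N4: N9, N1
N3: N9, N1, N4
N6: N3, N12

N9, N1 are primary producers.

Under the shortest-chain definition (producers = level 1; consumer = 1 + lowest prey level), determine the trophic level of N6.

Trophic level 3

N9 is a producer → level 1.
N3 eats N9 → level 2.
N6 eats N3 → level 3.
No prey of N6 is below level 2, so 3 is the minimum.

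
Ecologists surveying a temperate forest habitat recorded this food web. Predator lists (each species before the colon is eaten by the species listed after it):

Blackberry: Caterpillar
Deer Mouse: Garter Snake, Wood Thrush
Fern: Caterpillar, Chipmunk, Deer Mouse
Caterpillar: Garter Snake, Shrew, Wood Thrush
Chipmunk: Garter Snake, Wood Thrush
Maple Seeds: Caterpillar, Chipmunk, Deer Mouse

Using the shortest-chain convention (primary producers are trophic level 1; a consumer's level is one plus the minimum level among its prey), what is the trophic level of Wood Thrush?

Trophic level 3

Fern is a producer → level 1.
Caterpillar eats Fern → level 2.
Wood Thrush eats Caterpillar → level 3.
No prey of Wood Thrush is below level 2, so 3 is the minimum.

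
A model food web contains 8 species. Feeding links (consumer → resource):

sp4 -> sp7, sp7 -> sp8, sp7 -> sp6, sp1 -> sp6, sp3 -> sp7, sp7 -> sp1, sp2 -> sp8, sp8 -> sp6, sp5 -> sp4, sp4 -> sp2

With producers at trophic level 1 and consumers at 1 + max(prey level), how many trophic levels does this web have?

5

Producers (level 1): sp6.
sp6 → sp8 → sp7 → sp4 → sp5 gives sp5 level 5.
No species has a prey at level 5, so no species reaches level 6.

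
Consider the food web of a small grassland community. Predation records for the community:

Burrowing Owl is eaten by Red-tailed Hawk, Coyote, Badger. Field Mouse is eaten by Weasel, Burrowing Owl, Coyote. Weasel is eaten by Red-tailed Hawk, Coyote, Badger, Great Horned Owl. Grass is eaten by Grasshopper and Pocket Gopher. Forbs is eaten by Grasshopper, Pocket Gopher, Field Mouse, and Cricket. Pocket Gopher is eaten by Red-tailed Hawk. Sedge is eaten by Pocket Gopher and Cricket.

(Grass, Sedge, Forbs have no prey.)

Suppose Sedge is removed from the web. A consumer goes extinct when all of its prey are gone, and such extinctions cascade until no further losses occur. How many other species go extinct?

Remove Sedge.
Every predator of it retains at least one other prey: Pocket Gopher still has Grass, Forbs; Cricket still has Forbs.
No consumer loses all prey, so no secondary extinctions occur.

0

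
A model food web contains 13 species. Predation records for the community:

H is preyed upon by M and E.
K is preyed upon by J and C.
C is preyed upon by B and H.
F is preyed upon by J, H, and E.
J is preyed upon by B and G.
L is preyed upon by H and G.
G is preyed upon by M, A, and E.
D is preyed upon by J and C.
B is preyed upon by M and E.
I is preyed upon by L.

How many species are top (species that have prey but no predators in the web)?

3

Top species (has prey, but nothing eats it): M, A, E.
Count: 3.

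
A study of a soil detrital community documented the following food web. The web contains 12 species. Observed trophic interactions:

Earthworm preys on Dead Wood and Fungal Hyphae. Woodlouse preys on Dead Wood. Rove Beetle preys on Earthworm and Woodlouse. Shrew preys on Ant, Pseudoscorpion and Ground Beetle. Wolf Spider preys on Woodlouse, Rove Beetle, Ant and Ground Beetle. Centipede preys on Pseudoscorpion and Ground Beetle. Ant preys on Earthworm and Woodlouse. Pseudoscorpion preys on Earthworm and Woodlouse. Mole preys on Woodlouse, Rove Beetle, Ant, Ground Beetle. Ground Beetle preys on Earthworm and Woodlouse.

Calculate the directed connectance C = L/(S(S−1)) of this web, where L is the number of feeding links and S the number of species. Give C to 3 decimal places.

C = 0.182

The web has S = 12 species and L = 24 feeding links.
C = L / (S(S−1)) = 24 / 132 = 0.1818 ≈ 0.182.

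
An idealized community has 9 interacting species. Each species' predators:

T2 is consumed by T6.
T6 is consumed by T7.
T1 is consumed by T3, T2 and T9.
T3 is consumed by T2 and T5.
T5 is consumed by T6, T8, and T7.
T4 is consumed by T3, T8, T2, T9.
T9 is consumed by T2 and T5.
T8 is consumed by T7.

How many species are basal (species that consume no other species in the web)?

Basal species (no prey listed): T1, T4.
Count: 2.

2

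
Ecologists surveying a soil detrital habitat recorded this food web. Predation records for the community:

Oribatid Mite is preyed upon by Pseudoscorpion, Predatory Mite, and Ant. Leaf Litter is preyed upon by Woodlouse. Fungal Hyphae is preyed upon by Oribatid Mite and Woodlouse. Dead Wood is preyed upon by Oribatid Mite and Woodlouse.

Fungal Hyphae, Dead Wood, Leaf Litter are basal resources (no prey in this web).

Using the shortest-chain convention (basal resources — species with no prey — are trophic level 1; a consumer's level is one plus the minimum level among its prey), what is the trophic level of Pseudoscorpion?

Trophic level 3

Fungal Hyphae has no prey (basal) → level 1.
Oribatid Mite eats Fungal Hyphae → level 2.
Pseudoscorpion eats Oribatid Mite → level 3.
No prey of Pseudoscorpion is below level 2, so 3 is the minimum.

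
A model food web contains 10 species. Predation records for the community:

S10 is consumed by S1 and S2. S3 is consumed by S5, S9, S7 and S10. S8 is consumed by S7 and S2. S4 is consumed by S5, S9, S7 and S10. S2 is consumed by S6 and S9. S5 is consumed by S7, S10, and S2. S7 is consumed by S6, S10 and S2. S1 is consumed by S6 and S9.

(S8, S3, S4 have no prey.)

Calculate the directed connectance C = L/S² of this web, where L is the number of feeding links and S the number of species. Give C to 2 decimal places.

The web has S = 10 species and L = 22 feeding links.
C = L / S² = 22 / 100 = 0.2200 ≈ 0.22.

C = 0.22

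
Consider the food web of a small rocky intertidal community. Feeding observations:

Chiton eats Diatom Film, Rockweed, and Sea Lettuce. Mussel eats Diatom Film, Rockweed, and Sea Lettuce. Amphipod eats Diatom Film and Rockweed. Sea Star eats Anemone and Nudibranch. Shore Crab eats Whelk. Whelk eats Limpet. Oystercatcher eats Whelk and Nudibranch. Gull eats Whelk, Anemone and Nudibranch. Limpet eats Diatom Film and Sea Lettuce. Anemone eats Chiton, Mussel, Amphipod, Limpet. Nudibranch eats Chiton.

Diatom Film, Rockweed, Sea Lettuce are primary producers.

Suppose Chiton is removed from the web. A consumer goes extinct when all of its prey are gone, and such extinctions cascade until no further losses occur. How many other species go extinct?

1

Remove Chiton.
Round 1: Nudibranch (all prey gone) → extinct.
No further losses. Total secondary extinctions: 1.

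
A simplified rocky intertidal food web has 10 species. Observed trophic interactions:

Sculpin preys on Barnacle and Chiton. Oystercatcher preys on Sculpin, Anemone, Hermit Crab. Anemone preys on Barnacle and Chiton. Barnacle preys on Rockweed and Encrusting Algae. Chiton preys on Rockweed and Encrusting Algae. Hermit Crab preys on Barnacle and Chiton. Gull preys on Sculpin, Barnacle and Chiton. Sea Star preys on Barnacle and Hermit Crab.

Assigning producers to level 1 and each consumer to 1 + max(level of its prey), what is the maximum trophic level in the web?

Producers (level 1): Rockweed, Encrusting Algae.
Rockweed → Chiton → Anemone → Oystercatcher gives Oystercatcher level 4.
No species has a prey at level 4, so no species reaches level 5.

4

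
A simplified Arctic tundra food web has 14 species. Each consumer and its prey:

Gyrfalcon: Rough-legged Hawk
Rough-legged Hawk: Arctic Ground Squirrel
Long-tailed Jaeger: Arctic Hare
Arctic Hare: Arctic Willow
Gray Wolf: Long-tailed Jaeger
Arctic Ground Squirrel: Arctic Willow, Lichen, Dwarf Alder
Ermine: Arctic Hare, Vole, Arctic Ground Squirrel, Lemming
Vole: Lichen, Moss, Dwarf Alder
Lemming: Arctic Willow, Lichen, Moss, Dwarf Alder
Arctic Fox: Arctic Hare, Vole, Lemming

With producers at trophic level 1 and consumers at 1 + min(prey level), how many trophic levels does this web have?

4

Producers (level 1): Arctic Willow, Lichen, Moss, Dwarf Alder.
Following each consumer down to its lowest-level prey: Arctic Willow → Arctic Hare → Long-tailed Jaeger → Gray Wolf (levels 1 through 4).
All prey of Gray Wolf (Long-tailed Jaeger 3) are at level 3 or above, so Gray Wolf is at level 1 + 3 = 4.
Every consumer has at least one prey at level 3 or below, so none exceeds level 4.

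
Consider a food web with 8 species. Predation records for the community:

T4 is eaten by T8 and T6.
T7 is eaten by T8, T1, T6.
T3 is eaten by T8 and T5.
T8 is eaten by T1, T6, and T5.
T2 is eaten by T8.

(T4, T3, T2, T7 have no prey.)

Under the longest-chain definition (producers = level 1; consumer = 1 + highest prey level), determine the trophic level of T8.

T4 is a producer → level 1.
T8 eats T4 (level 1); other prey at levels: T3 1, T2 1, T7 1 → level 2.

Trophic level 2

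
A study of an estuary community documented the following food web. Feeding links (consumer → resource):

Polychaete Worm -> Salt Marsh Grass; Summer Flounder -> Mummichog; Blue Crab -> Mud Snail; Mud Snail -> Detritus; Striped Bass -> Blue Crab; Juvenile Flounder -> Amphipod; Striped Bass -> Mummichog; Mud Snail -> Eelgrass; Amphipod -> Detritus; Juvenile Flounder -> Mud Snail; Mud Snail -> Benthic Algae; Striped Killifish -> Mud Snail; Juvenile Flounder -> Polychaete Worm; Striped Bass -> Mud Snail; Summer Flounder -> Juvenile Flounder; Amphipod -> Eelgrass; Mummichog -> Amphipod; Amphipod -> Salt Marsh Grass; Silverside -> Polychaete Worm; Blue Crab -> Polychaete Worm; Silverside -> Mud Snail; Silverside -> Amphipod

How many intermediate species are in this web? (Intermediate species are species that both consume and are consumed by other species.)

6

Intermediate species (has both prey and predators): Amphipod, Mud Snail, Polychaete Worm, Blue Crab, Mummichog, Juvenile Flounder.
Count: 6.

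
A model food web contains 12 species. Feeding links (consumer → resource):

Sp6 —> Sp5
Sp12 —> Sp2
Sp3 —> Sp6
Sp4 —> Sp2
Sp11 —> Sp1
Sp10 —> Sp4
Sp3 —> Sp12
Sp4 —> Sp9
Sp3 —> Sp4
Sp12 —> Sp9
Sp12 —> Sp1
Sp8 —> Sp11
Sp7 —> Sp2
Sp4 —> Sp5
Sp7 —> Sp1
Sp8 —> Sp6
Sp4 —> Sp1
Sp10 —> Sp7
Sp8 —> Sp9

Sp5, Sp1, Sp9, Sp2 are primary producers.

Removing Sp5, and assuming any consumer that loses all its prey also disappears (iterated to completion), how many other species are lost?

1

Remove Sp5.
Round 1: Sp6 (all prey gone) → extinct.
No further losses. Total secondary extinctions: 1.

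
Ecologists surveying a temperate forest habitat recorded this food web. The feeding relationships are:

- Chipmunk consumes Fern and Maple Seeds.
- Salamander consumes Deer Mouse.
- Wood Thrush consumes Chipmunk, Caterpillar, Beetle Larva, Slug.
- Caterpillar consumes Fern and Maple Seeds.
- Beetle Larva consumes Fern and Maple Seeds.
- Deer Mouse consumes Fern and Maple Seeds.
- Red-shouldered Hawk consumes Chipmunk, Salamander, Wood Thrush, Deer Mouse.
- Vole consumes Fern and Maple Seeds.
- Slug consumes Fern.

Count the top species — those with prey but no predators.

Top species (has prey, but nothing eats it): Vole, Red-shouldered Hawk.
Count: 2.

2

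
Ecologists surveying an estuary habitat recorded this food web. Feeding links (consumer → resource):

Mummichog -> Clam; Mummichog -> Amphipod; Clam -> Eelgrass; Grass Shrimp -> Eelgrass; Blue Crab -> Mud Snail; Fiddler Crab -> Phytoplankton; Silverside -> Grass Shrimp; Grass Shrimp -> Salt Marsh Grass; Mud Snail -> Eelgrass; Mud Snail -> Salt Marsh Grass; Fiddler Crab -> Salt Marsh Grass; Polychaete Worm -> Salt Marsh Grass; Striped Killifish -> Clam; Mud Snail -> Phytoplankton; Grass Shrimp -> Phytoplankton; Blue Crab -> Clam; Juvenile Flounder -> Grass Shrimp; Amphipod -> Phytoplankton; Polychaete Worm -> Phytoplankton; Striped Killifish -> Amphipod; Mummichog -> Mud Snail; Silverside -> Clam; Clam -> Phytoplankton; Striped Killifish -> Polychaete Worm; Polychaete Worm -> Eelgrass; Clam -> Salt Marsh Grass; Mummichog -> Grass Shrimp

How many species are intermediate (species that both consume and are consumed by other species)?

5

Intermediate species (has both prey and predators): Clam, Grass Shrimp, Mud Snail, Amphipod, Polychaete Worm.
Count: 5.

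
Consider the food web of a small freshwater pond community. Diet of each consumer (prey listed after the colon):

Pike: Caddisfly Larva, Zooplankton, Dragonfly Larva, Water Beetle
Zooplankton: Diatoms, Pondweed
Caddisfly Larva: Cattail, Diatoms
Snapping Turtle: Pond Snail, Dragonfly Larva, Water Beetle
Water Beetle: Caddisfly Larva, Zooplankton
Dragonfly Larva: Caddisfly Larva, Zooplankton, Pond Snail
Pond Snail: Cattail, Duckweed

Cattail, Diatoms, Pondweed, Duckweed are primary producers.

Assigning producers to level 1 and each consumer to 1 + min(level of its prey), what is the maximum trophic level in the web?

Producers (level 1): Cattail, Diatoms, Pondweed, Duckweed.
Following each consumer down to its lowest-level prey: Cattail → Caddisfly Larva → Dragonfly Larva (levels 1 through 3).
All prey of Dragonfly Larva (Caddisfly Larva 2, Zooplankton 2, Pond Snail 2) are at level 2 or above, so Dragonfly Larva is at level 1 + 2 = 3.
Every consumer has at least one prey at level 2 or below, so none exceeds level 3.

3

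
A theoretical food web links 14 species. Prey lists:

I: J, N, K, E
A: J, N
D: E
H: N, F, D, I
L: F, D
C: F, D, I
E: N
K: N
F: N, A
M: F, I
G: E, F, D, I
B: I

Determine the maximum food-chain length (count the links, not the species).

One longest chain: J → A → F → M.
It has 4 species and 3 links.

3 links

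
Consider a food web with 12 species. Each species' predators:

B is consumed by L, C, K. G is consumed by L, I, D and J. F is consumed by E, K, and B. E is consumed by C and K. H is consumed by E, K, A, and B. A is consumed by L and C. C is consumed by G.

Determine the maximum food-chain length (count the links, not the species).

4 links

One longest chain: H → A → C → G → I.
It has 5 species and 4 links.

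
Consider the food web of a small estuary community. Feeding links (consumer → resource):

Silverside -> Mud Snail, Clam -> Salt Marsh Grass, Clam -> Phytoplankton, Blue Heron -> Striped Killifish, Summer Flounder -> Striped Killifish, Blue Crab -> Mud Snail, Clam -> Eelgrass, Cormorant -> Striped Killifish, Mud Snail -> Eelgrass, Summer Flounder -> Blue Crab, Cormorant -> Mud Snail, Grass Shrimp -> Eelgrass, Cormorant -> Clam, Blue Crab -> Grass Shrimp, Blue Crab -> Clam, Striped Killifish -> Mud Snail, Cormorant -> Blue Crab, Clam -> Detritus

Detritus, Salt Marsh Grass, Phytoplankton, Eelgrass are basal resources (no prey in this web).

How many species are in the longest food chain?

One longest chain: Eelgrass → Mud Snail → Striped Killifish → Blue Heron.
It has 4 species and 3 links.

4 species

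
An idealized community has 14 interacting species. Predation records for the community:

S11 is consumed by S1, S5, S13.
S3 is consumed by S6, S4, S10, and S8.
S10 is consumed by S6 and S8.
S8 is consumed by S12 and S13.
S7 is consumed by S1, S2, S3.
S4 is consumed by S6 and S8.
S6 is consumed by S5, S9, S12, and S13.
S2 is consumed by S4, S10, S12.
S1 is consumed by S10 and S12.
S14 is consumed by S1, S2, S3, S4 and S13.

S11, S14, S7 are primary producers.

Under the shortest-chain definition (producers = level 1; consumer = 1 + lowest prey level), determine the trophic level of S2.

S14 is a producer → level 1.
S2 eats S14 → level 2.

Trophic level 2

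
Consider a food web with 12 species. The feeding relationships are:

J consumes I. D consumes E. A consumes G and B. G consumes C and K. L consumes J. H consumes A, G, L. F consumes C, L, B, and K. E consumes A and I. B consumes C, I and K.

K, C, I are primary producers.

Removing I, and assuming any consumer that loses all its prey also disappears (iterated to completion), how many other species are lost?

Remove I.
Round 1: J (all prey gone) → extinct.
Round 2: L (all prey gone) → extinct.
No further losses. Total secondary extinctions: 2.

2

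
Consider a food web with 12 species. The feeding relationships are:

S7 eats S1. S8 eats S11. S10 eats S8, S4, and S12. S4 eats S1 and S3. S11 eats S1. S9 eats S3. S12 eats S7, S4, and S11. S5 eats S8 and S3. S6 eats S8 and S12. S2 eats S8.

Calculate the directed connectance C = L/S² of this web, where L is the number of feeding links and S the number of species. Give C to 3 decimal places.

The web has S = 12 species and L = 17 feeding links.
C = L / S² = 17 / 144 = 0.1181 ≈ 0.118.

C = 0.118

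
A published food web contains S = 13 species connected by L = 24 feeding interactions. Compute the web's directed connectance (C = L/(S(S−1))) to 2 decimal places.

C = 0.15

The web has S = 13 species and L = 24 feeding links.
C = L / (S(S−1)) = 24 / 156 = 0.1538 ≈ 0.15.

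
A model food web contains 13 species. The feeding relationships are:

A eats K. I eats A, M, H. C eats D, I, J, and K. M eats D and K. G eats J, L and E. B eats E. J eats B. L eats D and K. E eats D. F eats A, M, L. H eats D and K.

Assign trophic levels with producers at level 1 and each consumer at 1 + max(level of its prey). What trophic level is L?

D is a producer → level 1.
L eats D (level 1); other prey at levels: K 1 → level 2.

Trophic level 2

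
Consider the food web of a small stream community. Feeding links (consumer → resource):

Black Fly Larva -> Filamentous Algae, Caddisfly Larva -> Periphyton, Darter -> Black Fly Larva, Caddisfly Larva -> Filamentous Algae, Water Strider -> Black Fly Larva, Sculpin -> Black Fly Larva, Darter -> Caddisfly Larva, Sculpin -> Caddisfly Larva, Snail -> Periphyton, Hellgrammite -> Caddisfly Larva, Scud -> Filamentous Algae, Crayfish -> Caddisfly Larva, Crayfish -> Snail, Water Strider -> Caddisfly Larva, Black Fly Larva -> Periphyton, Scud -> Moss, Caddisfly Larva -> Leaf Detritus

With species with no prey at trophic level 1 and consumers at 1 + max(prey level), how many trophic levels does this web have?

3

Basal resources (level 1): Filamentous Algae, Periphyton, Leaf Detritus, Moss.
Filamentous Algae → Caddisfly Larva → Hellgrammite gives Hellgrammite level 3.
No species has a prey at level 3, so no species reaches level 4.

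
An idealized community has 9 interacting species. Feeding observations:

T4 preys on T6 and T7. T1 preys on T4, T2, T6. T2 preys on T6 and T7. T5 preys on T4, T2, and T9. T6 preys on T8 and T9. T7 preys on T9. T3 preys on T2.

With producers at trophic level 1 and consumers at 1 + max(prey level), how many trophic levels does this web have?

4

Producers (level 1): T8, T9.
T8 → T6 → T2 → T3 gives T3 level 4.
No species has a prey at level 4, so no species reaches level 5.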